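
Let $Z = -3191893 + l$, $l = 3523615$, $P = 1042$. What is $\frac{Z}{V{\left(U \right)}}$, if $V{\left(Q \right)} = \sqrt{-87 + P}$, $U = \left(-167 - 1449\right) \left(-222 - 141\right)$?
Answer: $\frac{331722 \sqrt{955}}{955} \approx 10734.0$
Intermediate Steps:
$U = 586608$ ($U = \left(-1616\right) \left(-363\right) = 586608$)
$Z = 331722$ ($Z = -3191893 + 3523615 = 331722$)
$V{\left(Q \right)} = \sqrt{955}$ ($V{\left(Q \right)} = \sqrt{-87 + 1042} = \sqrt{955}$)
$\frac{Z}{V{\left(U \right)}} = \frac{331722}{\sqrt{955}} = 331722 \frac{\sqrt{955}}{955} = \frac{331722 \sqrt{955}}{955}$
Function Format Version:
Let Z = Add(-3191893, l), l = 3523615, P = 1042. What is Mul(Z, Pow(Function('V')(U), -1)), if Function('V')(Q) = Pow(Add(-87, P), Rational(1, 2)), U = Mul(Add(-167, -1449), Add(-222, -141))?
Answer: Mul(Rational(331722, 955), Pow(955, Rational(1, 2))) ≈ 10734.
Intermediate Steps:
U = 586608 (U = Mul(-1616, -363) = 586608)
Z = 331722 (Z = Add(-3191893, 3523615) = 331722)
Function('V')(Q) = Pow(955, Rational(1, 2)) (Function('V')(Q) = Pow(Add(-87, 1042), Rational(1, 2)) = Pow(955, Rational(1, 2)))
Mul(Z, Pow(Function('V')(U), -1)) = Mul(331722, Pow(Pow(955, Rational(1, 2)), -1)) = Mul(331722, Mul(Rational(1, 955), Pow(955, Rational(1, 2)))) = Mul(Rational(331722, 955), Pow(955, Rational(1, 2)))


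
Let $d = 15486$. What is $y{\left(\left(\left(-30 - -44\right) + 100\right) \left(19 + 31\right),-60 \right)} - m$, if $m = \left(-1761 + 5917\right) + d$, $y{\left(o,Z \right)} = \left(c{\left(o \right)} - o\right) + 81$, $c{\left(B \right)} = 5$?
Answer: $-25256$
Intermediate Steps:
$y{\left(o,Z \right)} = 86 - o$ ($y{\left(o,Z \right)} = \left(5 - o\right) + 81 = 86 - o$)
$m = 19642$ ($m = \left(-1761 + 5917\right) + 15486 = 4156 + 15486 = 19642$)
$y{\left(\left(\left(-30 - -44\right) + 100\right) \left(19 + 31\right),-60 \right)} - m = \left(86 - \left(\left(-30 - -44\right) + 100\right) \left(19 + 31\right)\right) - 19642 = \left(86 - \left(\left(-30 + 44\right) + 100\right) 50\right) - 19642 = \left(86 - \left(14 + 100\right) 50\right) - 19642 = \left(86 - 114 \cdot 50\right) - 19642 = \left(86 - 5700\right) - 19642 = -5614 - 19642 = -25256$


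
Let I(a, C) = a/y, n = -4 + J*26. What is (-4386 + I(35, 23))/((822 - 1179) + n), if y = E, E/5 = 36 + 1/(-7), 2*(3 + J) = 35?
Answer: -1100837/4016 ≈ -274.11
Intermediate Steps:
J = 29/2 (J = -3 + (½)*35 = -3 + 35/2 = 29/2 ≈ 14.500)
E = 1255/7 (E = 5*(36 + 1/(-7)) = 5*(36 - ⅐) = 5*(251/7) = 1255/7 ≈ 179.29)
y = 1255/7 ≈ 179.29
n = 373 (n = -4 + (29/2)*26 = -4 + 377 = 373)
I(a, C) = 7*a/1255 (I(a, C) = a/(1255/7) = a*(7/1255) = 7*a/1255)
(-4386 + I(35, 23))/((822 - 1179) + n) = (-4386 + (7/1255)*35)/((822 - 1179) + 373) = (-4386 + 49/251)/(-357 + 373) = -1100837/251/16 = -1100837/251*1/16 = -1100837/4016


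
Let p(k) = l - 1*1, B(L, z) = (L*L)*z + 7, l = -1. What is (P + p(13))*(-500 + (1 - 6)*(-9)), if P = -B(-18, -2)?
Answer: -290745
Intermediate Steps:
B(L, z) = 7 + z*L² (B(L, z) = L²*z + 7 = z*L² + 7 = 7 + z*L²)
p(k) = -2 (p(k) = -1 - 1*1 = -1 - 1 = -2)
P = 641 (P = -(7 - 2*(-18)²) = -(7 - 2*324) = -(7 - 648) = -1*(-641) = 641)
(P + p(13))*(-500 + (1 - 6)*(-9)) = (641 - 2)*(-500 + (1 - 6)*(-9)) = 639*(-500 - 5*(-9)) = 639*(-500 + 45) = 639*(-455) = -290745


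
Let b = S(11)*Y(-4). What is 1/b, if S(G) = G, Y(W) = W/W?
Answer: 1/11 ≈ 0.090909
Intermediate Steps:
Y(W) = 1
b = 11 (b = 11*1 = 11)
1/b = 1/11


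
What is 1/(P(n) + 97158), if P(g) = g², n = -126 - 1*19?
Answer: 1/118183 ≈ 8.4615e-6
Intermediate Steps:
n = -145 (n = -126 - 19 = -145)
1/(P(n) + 97158) = 1/((-145)² + 97158) = 1/(21025 + 97158) = 1/118183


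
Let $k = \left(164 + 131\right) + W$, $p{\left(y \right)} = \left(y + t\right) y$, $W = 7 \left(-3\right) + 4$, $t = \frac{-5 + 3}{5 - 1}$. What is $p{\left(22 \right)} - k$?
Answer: $195$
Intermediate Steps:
$t = - \frac{1}{2}$ ($t = - \frac{2}{4} = \left(-2\right) \frac{1}{4} = - \frac{1}{2} \approx -0.5$)
$W = -17$ ($W = -21 + 4 = -17$)
$p{\left(y \right)} = y \left(- \frac{1}{2} + y\right)$ ($p{\left(y \right)} = \left(y - \frac{1}{2}\right) y = \left(- \frac{1}{2} + y\right) y = y \left(- \frac{1}{2} + y\right)$)
$k = 278$ ($k = \left(164 + 131\right) - 17 = 295 - 17 = 278$)
$p{\left(22 \right)} - k = 22 \left(- \frac{1}{2} + 22\right) - 278 = 22 \cdot \frac{43}{2} - 278 = 473 - 278 = 195$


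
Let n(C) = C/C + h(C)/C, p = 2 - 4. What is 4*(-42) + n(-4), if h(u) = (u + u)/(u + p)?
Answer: -502/3 ≈ -167.33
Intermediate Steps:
p = -2
h(u) = 2*u/(-2 + u) (h(u) = (u + u)/(u - 2) = (2*u)/(-2 + u) = 2*u/(-2 + u))
n(C) = 1 + 2/(-2 + C) (n(C) = C/C + (2*C/(-2 + C))/C = 1 + 2/(-2 + C))
4*(-42) + n(-4) = 4*(-42) - 4/(-2 - 4) = -168 - 4/(-6) = -168 - 4*(-1/6) = -168 + 2/3 = -502/3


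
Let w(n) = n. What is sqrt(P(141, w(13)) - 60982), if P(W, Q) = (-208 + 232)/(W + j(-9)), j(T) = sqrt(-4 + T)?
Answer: sqrt(-60982 + 24/(141 + I*sqrt(13))) ≈ 0.e-5 - 246.95*I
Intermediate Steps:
P(W, Q) = 24/(W + I*sqrt(13)) (P(W, Q) = (-208 + 232)/(W + sqrt(-4 - 9)) = 24/(W + sqrt(-13)) = 24/(W + I*sqrt(13)))
sqrt(P(141, w(13)) - 60982) = sqrt(24/(141 + I*sqrt(13)) - 60982) = sqrt(-60982 + 24/(141 + I*sqrt(13)))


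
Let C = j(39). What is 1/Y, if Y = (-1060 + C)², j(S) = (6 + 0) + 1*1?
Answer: 1/1108809 ≈ 9.0187e-7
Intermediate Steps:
j(S) = 7 (j(S) = 6 + 1 = 7)
C = 7
Y = 1108809 (Y = (-1060 + 7)² = (-1053)² = 1108809)
1/Y = 1/1108809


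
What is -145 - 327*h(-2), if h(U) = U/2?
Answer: 182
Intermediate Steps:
h(U) = U/2 (h(U) = U*(½) = U/2)
-145 - 327*h(-2) = -145 - 327*(-2)/2 = -145 - 327*(-1) = -145 + 327 = 182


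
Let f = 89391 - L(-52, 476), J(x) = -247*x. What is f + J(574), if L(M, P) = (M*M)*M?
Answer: 88221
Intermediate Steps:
L(M, P) = M**3 (L(M, P) = M**2*M = M**3)
f = 229999 (f = 89391 - 1*(-52)**3 = 89391 - 1*(-140608) = 89391 + 140608 = 229999)
f + J(574) = 229999 - 247*574 = 229999 - 141778 = 88221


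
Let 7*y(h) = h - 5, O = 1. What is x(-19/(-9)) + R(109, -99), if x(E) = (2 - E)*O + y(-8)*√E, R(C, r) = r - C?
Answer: -1873/9 - 13*√19/21 ≈ -210.81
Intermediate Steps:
y(h) = -5/7 + h/7 (y(h) = (h - 5)/7 = (-5 + h)/7 = -5/7 + h/7)
x(E) = 2 - E - 13*√E/7 (x(E) = (2 - E)*1 + (-5/7 + (⅐)*(-8))*√E = (2 - E) + (-5/7 - 8/7)*√E = (2 - E) - 13*√E/7 = 2 - E - 13*√E/7)
x(-19/(-9)) + R(109, -99) = (2 - (-19)/(-9) - 13*√19*√(-1/(-9))/7) + (-99 - 1*109) = (2 - (-19)*(-1)/9 - 13*√19/3/7) + (-99 - 109) = (2 - 1*19/9 - 13*√19/21) - 208 = (2 - 19/9 - 13*√19/21) - 208 = (-⅑ - 13*√19/21) - 208 = -1873/9 - 13*√19/21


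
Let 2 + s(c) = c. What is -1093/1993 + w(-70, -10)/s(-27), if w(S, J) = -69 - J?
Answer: 85890/57797 ≈ 1.4861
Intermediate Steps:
s(c) = -2 + c
-1093/1993 + w(-70, -10)/s(-27) = -1093/1993 + (-69 - 1*(-10))/(-2 - 27) = -1093*1/1993 + (-69 + 10)/(-29) = -1093/1993 - 59*(-1/29) = -1093/1993 + 59/29 = 85890/57797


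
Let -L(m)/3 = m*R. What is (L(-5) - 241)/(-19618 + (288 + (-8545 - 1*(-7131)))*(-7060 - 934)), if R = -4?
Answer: -301/8981626 ≈ -3.3513e-5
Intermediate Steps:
L(m) = 12*m (L(m) = -3*m*(-4) = -(-12)*m = 12*m)
(L(-5) - 241)/(-19618 + (288 + (-8545 - 1*(-7131)))*(-7060 - 934)) = (12*(-5) - 241)/(-19618 + (288 + (-8545 - 1*(-7131)))*(-7060 - 934)) = (-60 - 241)/(-19618 + (288 + (-8545 + 7131))*(-7994)) = -301/(-19618 + (288 - 1414)*(-7994)) = -301/(-19618 - 1126*(-7994)) = -301/(-19618 + 9001244) = -301/8981626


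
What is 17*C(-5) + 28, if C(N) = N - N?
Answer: 28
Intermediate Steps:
C(N) = 0
17*C(-5) + 28 = 17*0 + 28 = 0 + 28 = 28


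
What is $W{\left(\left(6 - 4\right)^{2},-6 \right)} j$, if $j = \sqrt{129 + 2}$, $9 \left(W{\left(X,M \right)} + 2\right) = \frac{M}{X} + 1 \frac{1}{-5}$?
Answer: $- \frac{197 \sqrt{131}}{90} \approx -25.053$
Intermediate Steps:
$W{\left(X,M \right)} = - \frac{91}{45} + \frac{M}{9 X}$ ($W{\left(X,M \right)} = -2 + \frac{\frac{M}{X} + 1 \frac{1}{-5}}{9} = -2 + \frac{\frac{M}{X} + 1 \left(- \frac{1}{5}\right)}{9} = -2 + \frac{\frac{M}{X} - \frac{1}{5}}{9} = -2 + \frac{- \frac{1}{5} + \frac{M}{X}}{9} = -2 + \left(- \frac{1}{45} + \frac{M}{9 X}\right) = - \frac{91}{45} + \frac{M}{9 X}$)
$j = \sqrt{131} \approx 11.446$
$W{\left(\left(6 - 4\right)^{2},-6 \right)} j = \left(- \frac{91}{45} + \frac{1}{9} \left(-6\right) \frac{1}{\left(6 - 4\right)^{2}}\right) \sqrt{131} = \left(- \frac{91}{45} + \frac{1}{9} \left(-6\right) \frac{1}{2^{2}}\right) \sqrt{131} = \left(- \frac{91}{45} + \frac{1}{9} \left(-6\right) \frac{1}{4}\right) \sqrt{131} = \left(- \frac{91}{45} - \frac{1}{6}\right) \sqrt{131} = - \frac{197 \sqrt{131}}{90}$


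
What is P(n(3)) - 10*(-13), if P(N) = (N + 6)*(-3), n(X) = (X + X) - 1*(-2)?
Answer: 88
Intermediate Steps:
n(X) = 2 + 2*X (n(X) = 2*X + 2 = 2 + 2*X)
P(N) = -18 - 3*N (P(N) = (6 + N)*(-3) = -18 - 3*N)
P(n(3)) - 10*(-13) = (-18 - 3*(2 + 2*3)) - 10*(-13) = (-18 - 3*(2 + 6)) + 130 = (-18 - 3*8) + 130 = (-18 - 24) + 130 = -42 + 130 = 88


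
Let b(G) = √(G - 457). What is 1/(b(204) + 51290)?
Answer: 2230/114376711 - I*√253/2630664353 ≈ 1.9497e-5 - 6.0464e-9*I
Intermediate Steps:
b(G) = √(-457 + G)
1/(b(204) + 51290) = 1/(√(-457 + 204) + 51290) = 1/(√(-253) + 51290) = 1/(I*√253 + 51290) = 1/(51290 + I*√253)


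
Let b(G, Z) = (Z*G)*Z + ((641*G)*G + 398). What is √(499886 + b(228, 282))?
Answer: 10*√519535 ≈ 7207.9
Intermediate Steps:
b(G, Z) = 398 + 641*G² + G*Z² (b(G, Z) = (G*Z)*Z + (641*G² + 398) = G*Z² + (398 + 641*G²) = 398 + 641*G² + G*Z²)
√(499886 + b(228, 282)) = √(499886 + (398 + 641*228² + 228*282²)) = √(499886 + (398 + 641*51984 + 228*79524)) = √(499886 + (398 + 33321744 + 18131472)) = √(499886 + 51453614) = √51953500 = 10*√519535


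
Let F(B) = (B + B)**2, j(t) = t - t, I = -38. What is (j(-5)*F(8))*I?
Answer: 0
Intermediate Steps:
j(t) = 0
F(B) = 4*B**2 (F(B) = (2*B)**2 = 4*B**2)
(j(-5)*F(8))*I = (0*(4*8**2))*(-38) = (0*(4*64))*(-38) = (0*256)*(-38) = 0*(-38) = 0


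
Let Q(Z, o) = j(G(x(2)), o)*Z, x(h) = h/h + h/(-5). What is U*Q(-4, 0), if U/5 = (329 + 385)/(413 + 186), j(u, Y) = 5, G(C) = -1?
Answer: -71400/599 ≈ -119.20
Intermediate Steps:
x(h) = 1 - h/5 (x(h) = 1 + h*(-⅕) = 1 - h/5)
Q(Z, o) = 5*Z
U = 3570/599 (U = 5*((329 + 385)/(413 + 186)) = 5*(714/599) = 3570/599 ≈ 5.9599)
U*Q(-4, 0) = 3570*(5*(-4))/599 = (3570/599)*(-20) = -71400/599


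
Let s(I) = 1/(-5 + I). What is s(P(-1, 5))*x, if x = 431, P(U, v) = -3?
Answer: -431/8 ≈ -53.875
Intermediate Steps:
s(P(-1, 5))*x = 431/(-5 - 3) = 431/(-8) = -1/8*431 = -431/8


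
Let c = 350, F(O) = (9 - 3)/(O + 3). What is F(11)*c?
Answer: 150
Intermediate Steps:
F(O) = 6/(3 + O)
F(11)*c = (6/(3 + 11))*350 = (6/14)*350 = (6*(1/14))*350 = (3/7)*350 = 150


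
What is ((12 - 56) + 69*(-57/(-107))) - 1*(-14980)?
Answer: 1602085/107 ≈ 14973.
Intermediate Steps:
((12 - 56) + 69*(-57/(-107))) - 1*(-14980) = (-44 + 69*(-57*(-1/107))) + 14980 = (-44 + 69*(57/107)) + 14980 = (-44 + 3933/107) + 14980 = -775/107 + 14980 = 1602085/107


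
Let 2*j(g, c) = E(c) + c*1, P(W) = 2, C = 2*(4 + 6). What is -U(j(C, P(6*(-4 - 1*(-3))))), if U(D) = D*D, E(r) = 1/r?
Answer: -25/16 ≈ -1.5625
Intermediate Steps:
C = 20 (C = 2*10 = 20)
E(r) = 1/r
j(g, c) = c/2 + 1/(2*c) (j(g, c) = (1/c + c*1)/2 = (1/c + c)/2 = (c + 1/c)/2 = c/2 + 1/(2*c))
U(D) = D²
-U(j(C, P(6*(-4 - 1*(-3))))) = -((½)*(1 + 2²)/2)² = -((½)*(½)*(1 + 4))² = -((½)*(½)*5)² = -(5/4)² = -1*25/16 = -25/16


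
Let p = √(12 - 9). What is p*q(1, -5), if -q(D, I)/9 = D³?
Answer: -9*√3 ≈ -15.588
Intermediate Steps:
q(D, I) = -9*D³
p = √3 ≈ 1.7320
p*q(1, -5) = √3*(-9*1³) = √3*(-9*1) = √3*(-9) = -9*√3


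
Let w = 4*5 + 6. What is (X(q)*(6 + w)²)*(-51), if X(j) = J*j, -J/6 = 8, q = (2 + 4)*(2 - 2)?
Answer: 0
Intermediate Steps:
w = 26 (w = 20 + 6 = 26)
q = 0 (q = 6*0 = 0)
J = -48 (J = -6*8 = -48)
X(j) = -48*j
(X(q)*(6 + w)²)*(-51) = ((-48*0)*(6 + 26)²)*(-51) = (0*32²)*(-51) = (0*1024)*(-51) = 0*(-51) = 0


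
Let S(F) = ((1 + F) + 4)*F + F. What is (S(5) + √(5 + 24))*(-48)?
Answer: -2640 - 48*√29 ≈ -2898.5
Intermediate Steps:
S(F) = F + F*(5 + F) (S(F) = (5 + F)*F + F = F*(5 + F) + F = F + F*(5 + F))
(S(5) + √(5 + 24))*(-48) = (5*(6 + 5) + √(5 + 24))*(-48) = (5*11 + √29)*(-48) = (55 + √29)*(-48) = -2640 - 48*√29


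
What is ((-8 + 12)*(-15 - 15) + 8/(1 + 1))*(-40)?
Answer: 4640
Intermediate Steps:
((-8 + 12)*(-15 - 15) + 8/(1 + 1))*(-40) = (4*(-30) + 8/2)*(-40) = (-120 + 8*(1/2))*(-40) = (-120 + 4)*(-40) = -116*(-40) = 4640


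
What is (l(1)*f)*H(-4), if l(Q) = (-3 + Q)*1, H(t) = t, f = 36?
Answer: 288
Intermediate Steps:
l(Q) = -3 + Q
(l(1)*f)*H(-4) = ((-3 + 1)*36)*(-4) = -2*36*(-4) = -72*(-4) = 288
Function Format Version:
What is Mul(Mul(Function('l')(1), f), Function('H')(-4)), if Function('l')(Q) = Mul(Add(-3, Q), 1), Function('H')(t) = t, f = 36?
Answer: 288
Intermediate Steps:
Function('l')(Q) = Add(-3, Q)
Mul(Mul(Function('l')(1), f), Function('H')(-4)) = Mul(Mul(Add(-3, 1), 36), -4) = Mul(Mul(-2, 36), -4) = Mul(-72, -4) = 288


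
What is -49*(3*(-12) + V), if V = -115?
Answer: 7399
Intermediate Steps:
-49*(3*(-12) + V) = -49*(3*(-12) - 115) = -49*(-36 - 115) = -49*(-151) = 7399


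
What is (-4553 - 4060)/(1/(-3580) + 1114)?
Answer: -10278180/1329373 ≈ -7.7316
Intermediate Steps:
(-4553 - 4060)/(1/(-3580) + 1114) = -8613/(-1/3580 + 1114) = -8613/3988119/3580 = -8613*3580/3988119 = -10278180/1329373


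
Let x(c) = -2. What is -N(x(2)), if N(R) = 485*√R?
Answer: -485*I*√2 ≈ -685.89*I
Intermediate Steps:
-N(x(2)) = -485*√(-2) = -485*I*√2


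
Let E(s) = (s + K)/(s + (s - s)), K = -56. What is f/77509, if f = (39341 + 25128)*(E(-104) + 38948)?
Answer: 32643491336/1007617 ≈ 32397.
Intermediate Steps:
E(s) = (-56 + s)/s (E(s) = (s - 56)/(s + (s - s)) = (-56 + s)/(s + 0) = (-56 + s)/s)
f = 32643491336/13 (f = (39341 + 25128)*((-56 - 104)/(-104) + 38948) = 64469*(-1/104*(-160) + 38948) = 64469*(20/13 + 38948) = 64469*(506344/13) = 32643491336/13 ≈ 2.5110e+9)
f/77509 = (32643491336/13)/77509 = (32643491336/13)*(1/77509) = 32643491336/1007617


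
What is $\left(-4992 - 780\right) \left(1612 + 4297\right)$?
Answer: $-34106748$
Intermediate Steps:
$\left(-4992 - 780\right) \left(1612 + 4297\right) = \left(-5772\right) 5909 = -34106748$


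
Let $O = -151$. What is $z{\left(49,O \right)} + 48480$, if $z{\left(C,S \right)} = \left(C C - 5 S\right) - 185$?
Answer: $51451$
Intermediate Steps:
$z{\left(C,S \right)} = -185 + C^{2} - 5 S$ ($z{\left(C,S \right)} = \left(C^{2} - 5 S\right) - 185 = -185 + C^{2} - 5 S$)
$z{\left(49,O \right)} + 48480 = \left(-185 + 49^{2} - -755\right) + 48480 = \left(-185 + 2401 + 755\right) + 48480 = 2971 + 48480 = 51451$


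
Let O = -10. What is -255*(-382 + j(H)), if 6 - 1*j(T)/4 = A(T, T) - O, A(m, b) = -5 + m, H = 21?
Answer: 117810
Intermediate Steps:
j(T) = 4 - 4*T (j(T) = 24 - 4*((-5 + T) - 1*(-10)) = 24 - 4*((-5 + T) + 10) = 24 - 4*(5 + T) = 24 + (-20 - 4*T) = 4 - 4*T)
-255*(-382 + j(H)) = -255*(-382 + (4 - 4*21)) = -255*(-382 + (4 - 84)) = -255*(-382 - 80) = -255*(-462) = 117810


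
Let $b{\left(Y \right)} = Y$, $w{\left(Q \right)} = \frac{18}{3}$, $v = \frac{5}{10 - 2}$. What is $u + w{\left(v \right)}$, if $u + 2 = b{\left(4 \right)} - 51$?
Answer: $-43$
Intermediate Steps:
$v = \frac{5}{8}$ ($v = \frac{5}{10 - 2} = \frac{5}{8} \approx 0.625$)
$w{\left(Q \right)} = 6$ ($w{\left(Q \right)} = 18 \cdot \frac{1}{3} = 6$)
$u = -49$ ($u = -2 + \left(4 - 51\right) = -2 - 47 = -49$)
$u + w{\left(v \right)} = -49 + 6 = -43$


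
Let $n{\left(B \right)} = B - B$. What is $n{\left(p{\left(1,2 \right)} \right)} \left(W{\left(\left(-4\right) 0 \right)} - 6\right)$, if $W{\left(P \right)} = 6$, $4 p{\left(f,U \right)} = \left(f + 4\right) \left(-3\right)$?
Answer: $0$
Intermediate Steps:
$p{\left(f,U \right)} = -3 - \frac{3 f}{4}$ ($p{\left(f,U \right)} = \frac{\left(f + 4\right) \left(-3\right)}{4} = \frac{\left(4 + f\right) \left(-3\right)}{4} = \frac{-12 - 3 f}{4} = -3 - \frac{3 f}{4}$)
$n{\left(B \right)} = 0$
$n{\left(p{\left(1,2 \right)} \right)} \left(W{\left(\left(-4\right) 0 \right)} - 6\right) = 0 \left(6 - 6\right) = 0 \cdot 0 = 0$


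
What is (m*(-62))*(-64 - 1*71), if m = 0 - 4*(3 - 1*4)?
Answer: 33480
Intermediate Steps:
m = 4 (m = 0 - 4*(3 - 4) = 0 - 4*(-1) = 0 + 4 = 4)
(m*(-62))*(-64 - 1*71) = (4*(-62))*(-64 - 1*71) = -248*(-64 - 71) = -248*(-135) = 33480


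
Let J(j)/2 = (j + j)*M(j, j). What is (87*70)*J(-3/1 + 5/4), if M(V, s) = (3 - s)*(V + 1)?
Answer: 1214955/8 ≈ 1.5187e+5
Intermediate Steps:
M(V, s) = (1 + V)*(3 - s) (M(V, s) = (3 - s)*(1 + V) = (1 + V)*(3 - s))
J(j) = 4*j*(3 - j² + 2*j) (J(j) = 2*((j + j)*(3 - j + 3*j - j*j)) = 2*((2*j)*(3 - j + 3*j - j²)) = 2*((2*j)*(3 - j² + 2*j)) = 2*(2*j*(3 - j² + 2*j)) = 4*j*(3 - j² + 2*j))
(87*70)*J(-3/1 + 5/4) = (87*70)*(4*(-3/1 + 5/4)*(3 - (-3/1 + 5/4)² + 2*(-3/1 + 5/4))) = 6090*(4*(-3*1 + 5*(¼))*(3 - (-3*1 + 5*(¼))² + 2*(-3*1 + 5*(¼)))) = 6090*(4*(-3 + 5/4)*(3 - (-3 + 5/4)² + 2*(-3 + 5/4))) = 6090*(4*(-7/4)*(3 - (-7/4)² + 2*(-7/4))) = 6090*(4*(-7/4)*(3 - 1*49/16 - 7/2)) = 6090*(4*(-7/4)*(3 - 49/16 - 7/2)) = 6090*(4*(-7/4)*(-57/16)) = 6090*(399/16) = 1214955/8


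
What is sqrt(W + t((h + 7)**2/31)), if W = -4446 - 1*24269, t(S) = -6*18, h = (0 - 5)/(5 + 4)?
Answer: I*sqrt(28823) ≈ 169.77*I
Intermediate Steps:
h = -5/9 ≈ -0.55556
t(S) = -108
W = -28715 (W = -4446 - 24269 = -28715)
sqrt(W + t((h + 7)**2/31)) = sqrt(-28715 - 108) = sqrt(-28823) = I*sqrt(28823)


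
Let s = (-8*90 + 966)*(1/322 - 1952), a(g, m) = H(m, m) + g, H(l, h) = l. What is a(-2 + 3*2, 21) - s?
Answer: 77314814/161 ≈ 4.8022e+5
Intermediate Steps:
a(g, m) = g + m (a(g, m) = m + g = g + m)
s = -77310789/161 (s = (-720 + 966)*(1/322 - 1952) = 246*(-628543/322) = -77310789/161 ≈ -4.8019e+5)
a(-2 + 3*2, 21) - s = ((-2 + 3*2) + 21) - 1*(-77310789/161) = ((-2 + 6) + 21) + 77310789/161 = (4 + 21) + 77310789/161 = 25 + 77310789/161 = 77314814/161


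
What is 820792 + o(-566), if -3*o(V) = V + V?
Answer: 2463508/3 ≈ 8.2117e+5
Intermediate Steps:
o(V) = -2*V/3 (o(V) = -(V + V)/3 = -2*V/3)
820792 + o(-566) = 820792 - ⅔*(-566) = 820792 + 1132/3 = 2463508/3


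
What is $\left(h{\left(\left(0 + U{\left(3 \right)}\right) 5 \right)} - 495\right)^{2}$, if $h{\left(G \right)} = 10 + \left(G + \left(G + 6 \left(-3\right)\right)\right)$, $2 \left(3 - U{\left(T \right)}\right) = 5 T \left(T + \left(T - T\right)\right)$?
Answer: $487204$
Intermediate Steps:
$U{\left(T \right)} = 3 - \frac{5 T^{2}}{2}$ ($U{\left(T \right)} = 3 - \frac{5 T \left(T + \left(T - T\right)\right)}{2} = 3 - \frac{5 T \left(T + 0\right)}{2} = 3 - \frac{5 T T}{2} = 3 - \frac{5 T^{2}}{2}$)
$h{\left(G \right)} = -8 + 2 G$ ($h{\left(G \right)} = 10 + \left(G + \left(G - 18\right)\right) = 10 + \left(G + \left(-18 + G\right)\right) = 10 + \left(-18 + 2 G\right) = -8 + 2 G$)
$\left(h{\left(\left(0 + U{\left(3 \right)}\right) 5 \right)} - 495\right)^{2} = \left(\left(-8 + 2 \left(0 + \left(3 - \frac{5 \cdot 3^{2}}{2}\right)\right) 5\right) - 495\right)^{2} = \left(\left(-8 + 2 \left(0 + \left(3 - \frac{45}{2}\right)\right) 5\right) - 495\right)^{2} = \left(\left(-8 + 2 \left(0 - \frac{39}{2}\right) 5\right) - 495\right)^{2} = \left(\left(-8 + 2 \left(\left(- \frac{39}{2}\right) 5\right)\right) - 495\right)^{2} = \left(\left(-8 + 2 \left(- \frac{195}{2}\right)\right) - 495\right)^{2} = \left(\left(-8 - 195\right) - 495\right)^{2} = \left(-203 - 495\right)^{2} = \left(-698\right)^{2} = 487204$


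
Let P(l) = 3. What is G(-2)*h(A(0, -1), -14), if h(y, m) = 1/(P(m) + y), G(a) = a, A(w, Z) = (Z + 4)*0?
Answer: -⅔ ≈ -0.66667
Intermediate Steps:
A(w, Z) = 0 (A(w, Z) = (4 + Z)*0 = 0)
h(y, m) = 1/(3 + y)
G(-2)*h(A(0, -1), -14) = -2/(3 + 0) = -2/3 = -2*⅓ = -⅔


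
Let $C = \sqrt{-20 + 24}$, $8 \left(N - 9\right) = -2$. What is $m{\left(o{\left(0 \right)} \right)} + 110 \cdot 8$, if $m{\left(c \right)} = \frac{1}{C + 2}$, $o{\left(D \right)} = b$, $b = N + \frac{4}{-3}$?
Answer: $\frac{3521}{4} \approx 880.25$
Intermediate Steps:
$N = \frac{35}{4}$ ($N = 9 + \frac{1}{8} \left(-2\right) = 9 - \frac{1}{4} = \frac{35}{4} \approx 8.75$)
$b = \frac{89}{12}$ ($b = \frac{35}{4} + \frac{4}{-3} = \frac{35}{4} + 4 \left(- \frac{1}{3}\right) = \frac{35}{4} - \frac{4}{3} = \frac{89}{12} \approx 7.4167$)
$o{\left(D \right)} = \frac{89}{12}$
$C = 2$ ($C = \sqrt{4} = 2$)
$m{\left(c \right)} = \frac{1}{4}$ ($m{\left(c \right)} = \frac{1}{2 + 2} = \frac{1}{4}$)
$m{\left(o{\left(0 \right)} \right)} + 110 \cdot 8 = \frac{1}{4} + 110 \cdot 8 = \frac{1}{4} + 880 = \frac{3521}{4}$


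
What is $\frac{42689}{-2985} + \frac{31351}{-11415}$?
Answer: $- \frac{38725178}{2271585} \approx -17.048$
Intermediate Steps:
$\frac{42689}{-2985} + \frac{31351}{-11415} = 42689 \left(- \frac{1}{2985}\right) + 31351 \left(- \frac{1}{11415}\right) = - \frac{42689}{2985} - \frac{31351}{11415} = - \frac{38725178}{2271585}$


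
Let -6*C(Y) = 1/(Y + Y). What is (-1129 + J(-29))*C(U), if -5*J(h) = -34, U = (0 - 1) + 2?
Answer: 5611/60 ≈ 93.517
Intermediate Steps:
U = 1 (U = -1 + 2 = 1)
J(h) = 34/5 (J(h) = -⅕*(-34) = 34/5)
C(Y) = -1/(12*Y) (C(Y) = -1/(6*(Y + Y)) = -1/(2*Y)/6 = -1/(12*Y))
(-1129 + J(-29))*C(U) = (-1129 + 34/5)*(-1/12/1) = -(-5611)/60 = -5611/5*(-1/12) = 5611/60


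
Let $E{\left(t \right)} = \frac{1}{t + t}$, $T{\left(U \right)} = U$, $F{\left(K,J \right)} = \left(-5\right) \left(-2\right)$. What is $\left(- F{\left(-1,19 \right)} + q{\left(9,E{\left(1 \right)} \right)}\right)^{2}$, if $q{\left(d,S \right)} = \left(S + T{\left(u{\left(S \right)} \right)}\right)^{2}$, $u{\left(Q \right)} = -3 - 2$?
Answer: $\frac{1681}{16} \approx 105.06$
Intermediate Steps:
$u{\left(Q \right)} = -5$
$F{\left(K,J \right)} = 10$
$E{\left(t \right)} = \frac{1}{2 t}$
$q{\left(d,S \right)} = \left(-5 + S\right)^{2}$ ($q{\left(d,S \right)} = \left(S - 5\right)^{2} = \left(-5 + S\right)^{2}$)
$\left(- F{\left(-1,19 \right)} + q{\left(9,E{\left(1 \right)} \right)}\right)^{2} = \left(\left(-1\right) 10 + \left(-5 + \frac{1}{2 \cdot 1}\right)^{2}\right)^{2} = \left(-10 + \left(-5 + \frac{1}{2} \cdot 1\right)^{2}\right)^{2} = \left(-10 + \left(-5 + \frac{1}{2}\right)^{2}\right)^{2} = \left(-10 + \left(- \frac{9}{2}\right)^{2}\right)^{2} = \left(-10 + \frac{81}{4}\right)^{2} = \left(\frac{41}{4}\right)^{2} = \frac{1681}{16}$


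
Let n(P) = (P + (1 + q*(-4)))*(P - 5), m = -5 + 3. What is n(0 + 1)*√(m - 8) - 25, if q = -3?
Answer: -25 - 56*I*√10 ≈ -25.0 - 177.09*I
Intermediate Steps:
m = -2
n(P) = (-5 + P)*(13 + P) (n(P) = (P + (1 - 3*(-4)))*(P - 5) = (P + (1 + 12))*(-5 + P) = (P + 13)*(-5 + P) = (13 + P)*(-5 + P) = (-5 + P)*(13 + P))
n(0 + 1)*√(m - 8) - 25 = (-65 + (0 + 1)² + 8*(0 + 1))*√(-2 - 8) - 25 = (-65 + 1² + 8*1)*√(-10) - 25 = (-65 + 1 + 8)*(I*√10) - 25 = -56*I*√10 - 25 = -25 - 56*I*√10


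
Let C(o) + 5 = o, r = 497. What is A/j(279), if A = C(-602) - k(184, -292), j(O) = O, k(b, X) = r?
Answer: -368/93 ≈ -3.9570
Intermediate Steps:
k(b, X) = 497
C(o) = -5 + o
A = -1104 (A = (-5 - 602) - 1*497 = -607 - 497 = -1104)
A/j(279) = -1104/279 = -1104*1/279 = -368/93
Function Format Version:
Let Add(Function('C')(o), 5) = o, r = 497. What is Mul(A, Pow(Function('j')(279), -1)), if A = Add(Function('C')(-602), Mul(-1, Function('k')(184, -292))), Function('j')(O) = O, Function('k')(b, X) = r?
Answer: Rational(-368, 93) ≈ -3.9570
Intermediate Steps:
Function('k')(b, X) = 497
Function('C')(o) = Add(-5, o)
A = -1104 (A = Add(Add(-5, -602), Mul(-1, 497)) = Add(-607, -497) = -1104)
Mul(A, Pow(Function('j')(279), -1)) = Mul(-1104, Pow(279, -1)) = Mul(-1104, Rational(1, 279)) = Rational(-368, 93)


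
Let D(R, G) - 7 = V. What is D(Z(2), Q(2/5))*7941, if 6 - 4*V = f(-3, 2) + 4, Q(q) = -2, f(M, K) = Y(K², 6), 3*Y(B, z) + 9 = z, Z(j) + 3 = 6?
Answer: 246171/4 ≈ 61543.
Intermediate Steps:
Z(j) = 3 (Z(j) = -3 + 6 = 3)
Y(B, z) = -3 + z/3
f(M, K) = -1 (f(M, K) = -3 + (⅓)*6 = -3 + 2 = -1)
V = ¾ (V = 3/2 - (-1 + 4)/4 = 3/2 - ¼*3 = 3/2 - ¾ = ¾ ≈ 0.75000)
D(R, G) = 31/4 (D(R, G) = 7 + ¾ = 31/4)
D(Z(2), Q(2/5))*7941 = (31/4)*7941 = 246171/4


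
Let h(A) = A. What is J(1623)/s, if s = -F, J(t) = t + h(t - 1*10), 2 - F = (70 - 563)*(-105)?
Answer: 3236/51763 ≈ 0.062516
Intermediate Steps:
F = -51763 (F = 2 - (70 - 563)*(-105) = 2 - (-493)*(-105) = 2 - 1*51765 = 2 - 51765 = -51763)
J(t) = -10 + 2*t (J(t) = t + (t - 1*10) = t + (t - 10) = t + (-10 + t) = -10 + 2*t)
s = 51763 (s = -1*(-51763) = 51763)
J(1623)/s = (-10 + 2*1623)/51763 = (-10 + 3246)*(1/51763) = 3236*(1/51763) = 3236/51763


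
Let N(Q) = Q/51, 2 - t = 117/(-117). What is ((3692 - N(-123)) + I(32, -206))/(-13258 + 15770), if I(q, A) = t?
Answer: 7857/5338 ≈ 1.4719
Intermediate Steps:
t = 3 (t = 2 - 117/(-117) = 2 - 117*(-1)/117 = 2 - 1*(-1) = 2 + 1 = 3)
I(q, A) = 3
N(Q) = Q/51 (N(Q) = Q*(1/51) = Q/51)
((3692 - N(-123)) + I(32, -206))/(-13258 + 15770) = ((3692 - (-123)/51) + 3)/(-13258 + 15770) = ((3692 - 1*(-41/17)) + 3)/2512 = ((3692 + 41/17) + 3)*(1/2512) = (62805/17 + 3)*(1/2512) = (62856/17)*(1/2512) = 7857/5338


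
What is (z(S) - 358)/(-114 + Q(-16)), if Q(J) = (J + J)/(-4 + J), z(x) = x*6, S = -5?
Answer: 970/281 ≈ 3.4520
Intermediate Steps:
z(x) = 6*x
Q(J) = 2*J/(-4 + J) (Q(J) = (2*J)/(-4 + J) = 2*J/(-4 + J))
(z(S) - 358)/(-114 + Q(-16)) = (6*(-5) - 358)/(-114 + 2*(-16)/(-4 - 16)) = (-30 - 358)/(-114 + 2*(-16)/(-20)) = -388/(-114 + 2*(-16)*(-1/20)) = -388/(-114 + 8/5) = -388/(-562/5) = -388*(-5/562) = 970/281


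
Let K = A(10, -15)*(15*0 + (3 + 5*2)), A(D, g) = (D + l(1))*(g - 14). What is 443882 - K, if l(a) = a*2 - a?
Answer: 448029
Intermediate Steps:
l(a) = a (l(a) = 2*a - a = a)
A(D, g) = (1 + D)*(-14 + g) (A(D, g) = (D + 1)*(g - 14) = (1 + D)*(-14 + g))
K = -4147 (K = (-14 - 15 - 14*10 + 10*(-15))*(15*0 + (3 + 5*2)) = (-14 - 15 - 140 - 150)*(0 + (3 + 10)) = -319*(0 + 13) = -319*13 = -4147)
443882 - K = 443882 - 1*(-4147) = 443882 + 4147 = 448029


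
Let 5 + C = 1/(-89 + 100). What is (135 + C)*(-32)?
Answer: -45792/11 ≈ -4162.9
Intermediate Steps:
C = -54/11 (C = -5 + 1/(-89 + 100) = -5 + 1/11 = -54/11 ≈ -4.9091)
(135 + C)*(-32) = (135 - 54/11)*(-32) = (1431/11)*(-32) = -45792/11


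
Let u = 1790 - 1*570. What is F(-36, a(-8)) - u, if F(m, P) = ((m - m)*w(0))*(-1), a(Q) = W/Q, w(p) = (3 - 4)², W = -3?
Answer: -1220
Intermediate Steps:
w(p) = 1 (w(p) = (-1)² = 1)
a(Q) = -3/Q
F(m, P) = 0 (F(m, P) = ((m - m)*1)*(-1) = (0*1)*(-1) = 0*(-1) = 0)
u = 1220 (u = 1790 - 570 = 1220)
F(-36, a(-8)) - u = 0 - 1*1220 = 0 - 1220 = -1220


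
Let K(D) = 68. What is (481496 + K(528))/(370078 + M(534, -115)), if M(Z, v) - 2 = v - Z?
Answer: 481564/369431 ≈ 1.3035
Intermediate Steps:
M(Z, v) = 2 + v - Z (M(Z, v) = 2 + (v - Z) = 2 + v - Z)
(481496 + K(528))/(370078 + M(534, -115)) = (481496 + 68)/(370078 + (2 - 115 - 1*534)) = 481564/(370078 + (2 - 115 - 534)) = 481564/(370078 - 647) = 481564/369431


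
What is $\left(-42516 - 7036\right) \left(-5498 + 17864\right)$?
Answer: $-612760032$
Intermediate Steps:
$\left(-42516 - 7036\right) \left(-5498 + 17864\right) = \left(-49552\right) 12366 = -612760032$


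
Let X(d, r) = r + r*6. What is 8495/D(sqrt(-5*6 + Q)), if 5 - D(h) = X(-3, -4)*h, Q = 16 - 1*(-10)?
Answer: 42475/3161 - 475720*I/3161 ≈ 13.437 - 150.5*I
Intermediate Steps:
Q = 26 (Q = 16 + 10 = 26)
X(d, r) = 7*r (X(d, r) = r + 6*r = 7*r)
D(h) = 5 + 28*h (D(h) = 5 - 7*(-4)*h = 5 - (-28)*h = 5 + 28*h)
8495/D(sqrt(-5*6 + Q)) = 8495/(5 + 28*sqrt(-5*6 + 26)) = 8495/(5 + 28*sqrt(-30 + 26)) = 8495/(5 + 28*sqrt(-4)) = 8495/(5 + 28*(2*I)) = 8495/(5 + 56*I) = 8495*((5 - 56*I)/3161) = 8495*(5 - 56*I)/3161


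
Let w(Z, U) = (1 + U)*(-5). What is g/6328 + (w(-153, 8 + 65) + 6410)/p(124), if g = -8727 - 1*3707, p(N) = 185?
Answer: 3592083/117068 ≈ 30.684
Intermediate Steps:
w(Z, U) = -5 - 5*U
g = -12434 (g = -8727 - 3707 = -12434)
g/6328 + (w(-153, 8 + 65) + 6410)/p(124) = -12434/6328 + ((-5 - 5*(8 + 65)) + 6410)/185 = -12434*1/6328 + ((-5 - 5*73) + 6410)*(1/185) = -6217/3164 + ((-5 - 365) + 6410)*(1/185) = -6217/3164 + (-370 + 6410)*(1/185) = -6217/3164 + 6040*(1/185) = -6217/3164 + 1208/37 = 3592083/117068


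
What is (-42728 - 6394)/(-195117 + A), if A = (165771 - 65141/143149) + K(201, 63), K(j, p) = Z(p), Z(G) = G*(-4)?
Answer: 7031765178/4236989243 ≈ 1.6596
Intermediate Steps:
Z(G) = -4*G
K(j, p) = -4*p
A = 23693814190/143149 (A = (165771 - 65141/143149) - 4*63 = (165771 - 65141*1/143149) - 252 = (165771 - 65141/143149) - 252 = 23729887738/143149 - 252 = 23693814190/143149 ≈ 1.6552e+5)
(-42728 - 6394)/(-195117 + A) = (-42728 - 6394)/(-195117 + 23693814190/143149) = -49122/(-4236989243/143149) = -49122*(-143149/4236989243) = 7031765178/4236989243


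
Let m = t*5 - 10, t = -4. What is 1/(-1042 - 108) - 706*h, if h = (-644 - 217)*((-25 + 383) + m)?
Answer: 229287055199/1150 ≈ 1.9938e+8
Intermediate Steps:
m = -30 (m = -4*5 - 10 = -20 - 10 = -30)
h = -282408 (h = (-644 - 217)*((-25 + 383) - 30) = -861*(358 - 30) = -861*328 = -282408)
1/(-1042 - 108) - 706*h = 1/(-1042 - 108) - 706*(-282408) = 1/(-1150) + 199380048 = -1/1150 + 199380048 = 229287055199/1150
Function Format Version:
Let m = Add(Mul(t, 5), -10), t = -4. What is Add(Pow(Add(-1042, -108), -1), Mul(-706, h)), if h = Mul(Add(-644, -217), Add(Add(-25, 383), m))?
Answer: Rational(229287055199, 1150) ≈ 1.9938e+8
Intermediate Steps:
m = -30 (m = Add(Mul(-4, 5), -10) = Add(-20, -10) = -30)
h = -282408 (h = Mul(Add(-644, -217), Add(Add(-25, 383), -30)) = Mul(-861, Add(358, -30)) = Mul(-861, 328) = -282408)
Add(Pow(Add(-1042, -108), -1), Mul(-706, h)) = Add(Pow(Add(-1042, -108), -1), Mul(-706, -282408)) = Add(Pow(-1150, -1), 199380048) = Add(Rational(-1, 1150), 199380048) = Rational(229287055199, 1150)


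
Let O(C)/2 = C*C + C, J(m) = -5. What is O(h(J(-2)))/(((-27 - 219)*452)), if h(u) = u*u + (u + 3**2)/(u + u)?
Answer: -32/2825 ≈ -0.011327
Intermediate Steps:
h(u) = u**2 + (9 + u)/(2*u) (h(u) = u**2 + (u + 9)/((2*u)) = u**2 + (9 + u)*(1/(2*u)) = u**2 + (9 + u)/(2*u))
O(C) = 2*C + 2*C**2 (O(C) = 2*(C*C + C) = 2*(C**2 + C) = 2*(C + C**2) = 2*C + 2*C**2)
O(h(J(-2)))/(((-27 - 219)*452)) = (2*((1/2)*(9 - 5 + 2*(-5)**3)/(-5))*(1 + (1/2)*(9 - 5 + 2*(-5)**3)/(-5)))/(((-27 - 219)*452)) = (2*((1/2)*(-1/5)*(9 - 5 + 2*(-125)))*(1 + (1/2)*(-1/5)*(9 - 5 + 2*(-125))))/((-246*452)) = (2*((1/2)*(-1/5)*(9 - 5 - 250))*(1 + (1/2)*(-1/5)*(9 - 5 - 250)))/(-111192) = (2*((1/2)*(-1/5)*(-246))*(1 + (1/2)*(-1/5)*(-246)))*(-1/111192) = (2*(123/5)*(1 + 123/5))*(-1/111192) = (2*(123/5)*(128/5))*(-1/111192) = (31488/25)*(-1/111192) = -32/2825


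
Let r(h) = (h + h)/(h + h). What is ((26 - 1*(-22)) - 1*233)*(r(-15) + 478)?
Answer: -88615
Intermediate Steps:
r(h) = 1 (r(h) = (2*h)/((2*h)) = (2*h)*(1/(2*h)) = 1)
((26 - 1*(-22)) - 1*233)*(r(-15) + 478) = ((26 - 1*(-22)) - 1*233)*(1 + 478) = ((26 + 22) - 233)*479 = (48 - 233)*479 = -185*479 = -88615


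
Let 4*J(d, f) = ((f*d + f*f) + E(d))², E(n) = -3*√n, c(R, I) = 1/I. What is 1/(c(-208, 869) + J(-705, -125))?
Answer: 3476*I/(3*(180317500*√705 + 3117988266233*I)) ≈ 3.7161e-10 + 5.7061e-13*I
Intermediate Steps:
J(d, f) = (f² - 3*√d + d*f)²/4 (J(d, f) = ((f*d + f*f) - 3*√d)²/4 = ((d*f + f²) - 3*√d)²/4 = ((f² + d*f) - 3*√d)²/4 = (f² - 3*√d + d*f)²/4)
1/(c(-208, 869) + J(-705, -125)) = 1/(1/869 + ((-125)² - 3*I*√705 - 705*(-125))²/4) = 1/(1/869 + (15625 - 3*I*√705 + 88125)²/4) = 1/(1/869 + (103750 - 3*I*√705)²/4)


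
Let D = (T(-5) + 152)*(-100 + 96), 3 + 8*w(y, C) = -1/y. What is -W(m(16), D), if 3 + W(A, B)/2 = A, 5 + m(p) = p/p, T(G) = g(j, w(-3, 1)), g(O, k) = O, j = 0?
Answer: 14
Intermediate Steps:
w(y, C) = -3/8 - 1/(8*y) (w(y, C) = -3/8 + (-1/y)/8 = -3/8 - 1/(8*y))
T(G) = 0
m(p) = -4 (m(p) = -5 + p/p = -5 + 1 = -4)
D = -608 (D = (0 + 152)*(-100 + 96) = 152*(-4) = -608)
W(A, B) = -6 + 2*A
-W(m(16), D) = -(-6 + 2*(-4)) = -(-6 - 8) = -1*(-14) = 14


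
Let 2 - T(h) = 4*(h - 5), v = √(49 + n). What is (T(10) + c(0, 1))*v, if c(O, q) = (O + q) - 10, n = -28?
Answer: -27*√21 ≈ -123.73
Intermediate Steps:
v = √21 (v = √(49 - 28) = √21 ≈ 4.5826)
T(h) = 22 - 4*h (T(h) = 2 - 4*(h - 5) = 2 - 4*(-5 + h) = 2 - (-20 + 4*h) = 2 + (20 - 4*h) = 22 - 4*h)
c(O, q) = -10 + O + q
(T(10) + c(0, 1))*v = ((22 - 4*10) + (-10 + 0 + 1))*√21 = ((22 - 40) - 9)*√21 = (-18 - 9)*√21 = -27*√21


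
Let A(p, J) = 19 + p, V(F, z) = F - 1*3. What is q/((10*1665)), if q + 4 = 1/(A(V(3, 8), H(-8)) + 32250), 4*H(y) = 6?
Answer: -1721/7163718 ≈ -0.00024024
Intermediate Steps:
V(F, z) = -3 + F (V(F, z) = F - 3 = -3 + F)
H(y) = 3/2 (H(y) = (¼)*6 = 3/2)
q = -129075/32269 (q = -4 + 1/((19 + (-3 + 3)) + 32250) = -4 + 1/((19 + 0) + 32250) = -4 + 1/(19 + 32250) = -4 + 1/32269 = -129075/32269 ≈ -4.0000)
q/((10*1665)) = -129075/(32269*(10*1665)) = -129075/32269/16650 = -129075/32269*1/16650 = -1721/7163718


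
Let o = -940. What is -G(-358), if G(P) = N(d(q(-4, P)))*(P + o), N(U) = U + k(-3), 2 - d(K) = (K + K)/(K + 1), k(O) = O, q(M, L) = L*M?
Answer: -5577506/1433 ≈ -3892.2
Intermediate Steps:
d(K) = 2 - 2*K/(1 + K) (d(K) = 2 - (K + K)/(K + 1) = 2 - 2*K/(1 + K))
N(U) = -3 + U (N(U) = U - 3 = -3 + U)
G(P) = (-940 + P)*(-3 + 2/(1 - 4*P)) (G(P) = (-3 + 2/(1 + P*(-4)))*(P - 940) = (-3 + 2/(1 - 4*P))*(-940 + P) = (-940 + P)*(-3 + 2/(1 - 4*P)))
-G(-358) = -(-1)*(-1 + 12*(-358))*(-940 - 358)/(-1 + 4*(-358)) = -(-1)*(-1 - 4296)*(-1298)/(-1 - 1432) = -(-1)*(-4297)*(-1298)/(-1433) = -(-1)*(-1)*(-4297)*(-1298)/1433 = -1*5577506/1433 = -5577506/1433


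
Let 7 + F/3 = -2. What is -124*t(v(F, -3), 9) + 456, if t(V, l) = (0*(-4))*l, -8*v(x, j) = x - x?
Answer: 456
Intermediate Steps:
F = -27 (F = -21 + 3*(-2) = -21 - 6 = -27)
v(x, j) = 0 (v(x, j) = -(x - x)/8 = -⅛*0 = 0)
t(V, l) = 0 (t(V, l) = 0*l = 0)
-124*t(v(F, -3), 9) + 456 = -124*0 + 456 = 0 + 456 = 456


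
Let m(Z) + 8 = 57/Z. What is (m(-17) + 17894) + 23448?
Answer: 702621/17 ≈ 41331.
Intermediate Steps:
m(Z) = -8 + 57/Z
(m(-17) + 17894) + 23448 = ((-8 + 57/(-17)) + 17894) + 23448 = ((-8 + 57*(-1/17)) + 17894) + 23448 = ((-8 - 57/17) + 17894) + 23448 = (-193/17 + 17894) + 23448 = 304005/17 + 23448 = 702621/17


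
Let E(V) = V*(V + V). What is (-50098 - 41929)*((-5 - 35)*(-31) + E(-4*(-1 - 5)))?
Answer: -220128584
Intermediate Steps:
E(V) = 2*V² (E(V) = V*(2*V) = 2*V²)
(-50098 - 41929)*((-5 - 35)*(-31) + E(-4*(-1 - 5))) = (-50098 - 41929)*((-5 - 35)*(-31) + 2*(-4*(-1 - 5))²) = -92027*(-40*(-31) + 2*(-4*(-6))²) = -92027*(1240 + 2*24²) = -92027*(1240 + 2*576) = -92027*(1240 + 1152) = -92027*2392 = -220128584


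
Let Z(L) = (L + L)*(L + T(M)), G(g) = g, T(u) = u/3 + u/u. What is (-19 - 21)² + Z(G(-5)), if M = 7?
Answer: 4850/3 ≈ 1616.7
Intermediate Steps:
T(u) = 1 + u/3 (T(u) = u*(⅓) + 1 = u/3 + 1 = 1 + u/3)
Z(L) = 2*L*(10/3 + L) (Z(L) = (L + L)*(L + (1 + (⅓)*7)) = (2*L)*(L + (1 + 7/3)) = (2*L)*(L + 10/3) = (2*L)*(10/3 + L) = 2*L*(10/3 + L))
(-19 - 21)² + Z(G(-5)) = (-19 - 21)² + (⅔)*(-5)*(10 + 3*(-5)) = (-40)² + (⅔)*(-5)*(10 - 15) = 1600 + (⅔)*(-5)*(-5) = 1600 + 50/3 = 4850/3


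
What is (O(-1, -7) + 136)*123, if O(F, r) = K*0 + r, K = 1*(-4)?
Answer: 15867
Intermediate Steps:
K = -4
O(F, r) = r (O(F, r) = -4*0 + r = 0 + r = r)
(O(-1, -7) + 136)*123 = (-7 + 136)*123 = 129*123 = 15867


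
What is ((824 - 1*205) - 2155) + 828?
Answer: -708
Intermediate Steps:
((824 - 1*205) - 2155) + 828 = ((824 - 205) - 2155) + 828 = (619 - 2155) + 828 = -1536 + 828 = -708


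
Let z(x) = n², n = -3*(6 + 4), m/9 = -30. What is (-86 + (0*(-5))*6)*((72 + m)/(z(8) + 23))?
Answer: 17028/923 ≈ 18.449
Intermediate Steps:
m = -270 (m = 9*(-30) = -270)
n = -30 (n = -3*10 = -30)
z(x) = 900 (z(x) = (-30)² = 900)
(-86 + (0*(-5))*6)*((72 + m)/(z(8) + 23)) = (-86 + (0*(-5))*6)*((72 - 270)/(900 + 23)) = (-86 + 0*6)*(-198/923) = (-86 + 0)*(-198*1/923) = -86*(-198/923) = 17028/923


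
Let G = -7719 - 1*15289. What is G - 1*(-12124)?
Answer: -10884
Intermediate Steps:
G = -23008 (G = -7719 - 15289 = -23008)
G - 1*(-12124) = -23008 - 1*(-12124) = -23008 + 12124 = -10884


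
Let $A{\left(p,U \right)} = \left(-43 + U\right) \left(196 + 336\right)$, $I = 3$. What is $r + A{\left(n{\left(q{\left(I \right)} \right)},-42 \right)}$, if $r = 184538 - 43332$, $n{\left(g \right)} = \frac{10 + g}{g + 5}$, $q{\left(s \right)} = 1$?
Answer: $95986$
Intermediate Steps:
$n{\left(g \right)} = \frac{10 + g}{5 + g}$
$A{\left(p,U \right)} = -22876 + 532 U$ ($A{\left(p,U \right)} = \left(-43 + U\right) 532 = -22876 + 532 U$)
$r = 141206$ ($r = 184538 - 43332 = 141206$)
$r + A{\left(n{\left(q{\left(I \right)} \right)},-42 \right)} = 141206 + \left(-22876 + 532 \left(-42\right)\right) = 141206 - 45220 = 95986$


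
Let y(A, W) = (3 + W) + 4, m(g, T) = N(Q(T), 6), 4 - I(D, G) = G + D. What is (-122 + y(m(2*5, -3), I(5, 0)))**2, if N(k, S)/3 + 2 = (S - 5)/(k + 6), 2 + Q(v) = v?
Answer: 13456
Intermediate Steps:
Q(v) = -2 + v
I(D, G) = 4 - D - G (I(D, G) = 4 - (G + D) = 4 - (D + G) = 4 + (-D - G) = 4 - D - G)
N(k, S) = -6 + 3*(-5 + S)/(6 + k) (N(k, S) = -6 + 3*((S - 5)/(k + 6)) = -6 + 3*((-5 + S)/(6 + k)) = -6 + 3*(-5 + S)/(6 + k))
m(g, T) = 3*(-7 - 2*T)/(4 + T) (m(g, T) = 3*(-17 + 6 - 2*(-2 + T))/(6 + (-2 + T)) = 3*(-17 + 6 + (4 - 2*T))/(4 + T) = 3*(-7 - 2*T)/(4 + T))
y(A, W) = 7 + W
(-122 + y(m(2*5, -3), I(5, 0)))**2 = (-122 + (7 + (4 - 1*5 - 1*0)))**2 = (-122 + (7 + (4 - 5 + 0)))**2 = (-122 + (7 - 1))**2 = (-122 + 6)**2 = (-116)**2 = 13456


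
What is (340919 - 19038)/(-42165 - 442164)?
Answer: -321881/484329 ≈ -0.66459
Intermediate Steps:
(340919 - 19038)/(-42165 - 442164) = 321881/(-484329) = 321881*(-1/484329) = -321881/484329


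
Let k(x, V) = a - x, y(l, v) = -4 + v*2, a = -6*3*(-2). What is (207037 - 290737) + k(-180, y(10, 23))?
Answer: -83484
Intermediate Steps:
a = 36 (a = -18*(-2) = 36)
y(l, v) = -4 + 2*v
k(x, V) = 36 - x
(207037 - 290737) + k(-180, y(10, 23)) = (207037 - 290737) + (36 - 1*(-180)) = -83700 + (36 + 180) = -83700 + 216 = -83484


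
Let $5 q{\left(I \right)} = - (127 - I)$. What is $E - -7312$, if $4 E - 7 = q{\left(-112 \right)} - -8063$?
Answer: $\frac{186351}{20} \approx 9317.5$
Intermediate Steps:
$q{\left(I \right)} = - \frac{127}{5} + \frac{I}{5}$ ($q{\left(I \right)} = \frac{\left(-1\right) \left(127 - I\right)}{5} = \frac{-127 + I}{5} = - \frac{127}{5} + \frac{I}{5}$)
$E = \frac{40111}{20}$ ($E = \frac{7}{4} + \frac{\left(- \frac{127}{5} + \frac{1}{5} \left(-112\right)\right) - -8063}{4} = \frac{7}{4} + \frac{\left(- \frac{127}{5} - \frac{112}{5}\right) + 8063}{4} = \frac{7}{4} + \frac{- \frac{239}{5} + 8063}{4} = \frac{7}{4} + \frac{1}{4} \cdot \frac{40076}{5} = \frac{7}{4} + \frac{10019}{5} = \frac{40111}{20} \approx 2005.6$)
$E - -7312 = \frac{40111}{20} - -7312 = \frac{40111}{20} + 7312 = \frac{186351}{20}$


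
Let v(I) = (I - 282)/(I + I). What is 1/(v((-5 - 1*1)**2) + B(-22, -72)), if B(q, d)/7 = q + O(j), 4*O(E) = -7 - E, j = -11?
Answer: -12/1805 ≈ -0.0066482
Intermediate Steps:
v(I) = (-282 + I)/(2*I) (v(I) = (-282 + I)/((2*I)) = (-282 + I)*(1/(2*I)) = (-282 + I)/(2*I))
O(E) = -7/4 - E/4 (O(E) = (-7 - E)/4 = -7/4 - E/4)
B(q, d) = 7 + 7*q (B(q, d) = 7*(q + (-7/4 - 1/4*(-11))) = 7*(q + (-7/4 + 11/4)) = 7*(q + 1) = 7*(1 + q) = 7 + 7*q)
1/(v((-5 - 1*1)**2) + B(-22, -72)) = 1/((-282 + (-5 - 1*1)**2)/(2*((-5 - 1*1)**2)) + (7 + 7*(-22))) = 1/((-282 + (-5 - 1)**2)/(2*((-5 - 1)**2)) + (7 - 154)) = 1/((-282 + (-6)**2)/(2*((-6)**2)) - 147) = 1/((1/2)*(-282 + 36)/36 - 147) = 1/((1/2)*(1/36)*(-246) - 147) = 1/(-41/12 - 147) = 1/(-1805/12) = -12/1805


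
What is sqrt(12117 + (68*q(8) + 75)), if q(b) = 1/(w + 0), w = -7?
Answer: 2*sqrt(149233)/7 ≈ 110.37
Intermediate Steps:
q(b) = -1/7 (q(b) = 1/(-7 + 0) = 1/(-7) = -1/7)
sqrt(12117 + (68*q(8) + 75)) = sqrt(12117 + (68*(-1/7) + 75)) = sqrt(12117 + (-68/7 + 75)) = sqrt(12117 + 457/7) = sqrt(85276/7) = 2*sqrt(149233)/7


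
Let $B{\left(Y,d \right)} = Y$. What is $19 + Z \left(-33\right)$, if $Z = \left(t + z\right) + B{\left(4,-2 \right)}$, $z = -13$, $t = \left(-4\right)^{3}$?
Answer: $2428$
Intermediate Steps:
$t = -64$
$Z = -73$ ($Z = \left(-64 - 13\right) + 4 = -77 + 4 = -73$)
$19 + Z \left(-33\right) = 19 - -2409 = 19 + 2409 = 2428$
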